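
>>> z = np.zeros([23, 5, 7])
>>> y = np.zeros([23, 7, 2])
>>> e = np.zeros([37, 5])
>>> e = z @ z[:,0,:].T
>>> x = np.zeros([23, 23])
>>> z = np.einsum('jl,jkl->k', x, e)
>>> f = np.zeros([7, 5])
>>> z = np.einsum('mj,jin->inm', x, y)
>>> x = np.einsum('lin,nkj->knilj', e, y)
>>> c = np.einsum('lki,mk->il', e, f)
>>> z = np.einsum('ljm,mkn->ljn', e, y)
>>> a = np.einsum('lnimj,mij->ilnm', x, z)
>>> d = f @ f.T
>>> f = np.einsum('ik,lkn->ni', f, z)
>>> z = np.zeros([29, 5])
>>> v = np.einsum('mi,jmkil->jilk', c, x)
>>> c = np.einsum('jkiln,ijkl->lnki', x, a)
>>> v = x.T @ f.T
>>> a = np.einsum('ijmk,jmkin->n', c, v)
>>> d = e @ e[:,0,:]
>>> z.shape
(29, 5)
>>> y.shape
(23, 7, 2)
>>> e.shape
(23, 5, 23)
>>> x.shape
(7, 23, 5, 23, 2)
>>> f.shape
(2, 7)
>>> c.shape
(23, 2, 23, 5)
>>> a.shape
(2,)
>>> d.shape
(23, 5, 23)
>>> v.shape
(2, 23, 5, 23, 2)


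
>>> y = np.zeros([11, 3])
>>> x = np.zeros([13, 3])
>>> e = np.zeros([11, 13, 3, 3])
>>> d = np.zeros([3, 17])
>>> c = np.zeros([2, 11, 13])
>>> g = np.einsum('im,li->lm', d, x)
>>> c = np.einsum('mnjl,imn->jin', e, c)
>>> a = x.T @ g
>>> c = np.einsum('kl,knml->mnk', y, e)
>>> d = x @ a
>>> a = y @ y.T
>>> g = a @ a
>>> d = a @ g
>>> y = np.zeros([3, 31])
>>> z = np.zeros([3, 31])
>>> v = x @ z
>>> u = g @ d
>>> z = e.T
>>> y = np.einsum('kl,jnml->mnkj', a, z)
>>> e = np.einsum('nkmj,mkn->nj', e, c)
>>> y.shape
(13, 3, 11, 3)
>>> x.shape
(13, 3)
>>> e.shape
(11, 3)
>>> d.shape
(11, 11)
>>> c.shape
(3, 13, 11)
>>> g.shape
(11, 11)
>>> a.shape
(11, 11)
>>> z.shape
(3, 3, 13, 11)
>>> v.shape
(13, 31)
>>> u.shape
(11, 11)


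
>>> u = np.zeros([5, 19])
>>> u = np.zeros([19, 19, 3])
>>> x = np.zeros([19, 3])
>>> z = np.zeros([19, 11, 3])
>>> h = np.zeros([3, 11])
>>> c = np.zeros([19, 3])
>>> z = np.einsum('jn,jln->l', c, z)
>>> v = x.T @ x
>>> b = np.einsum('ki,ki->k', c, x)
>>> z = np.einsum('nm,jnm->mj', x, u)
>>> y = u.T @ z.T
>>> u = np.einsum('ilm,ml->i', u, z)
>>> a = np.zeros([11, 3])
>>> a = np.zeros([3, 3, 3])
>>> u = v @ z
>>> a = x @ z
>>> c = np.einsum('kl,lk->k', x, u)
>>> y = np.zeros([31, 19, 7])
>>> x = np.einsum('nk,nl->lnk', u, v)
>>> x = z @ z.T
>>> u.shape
(3, 19)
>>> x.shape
(3, 3)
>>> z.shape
(3, 19)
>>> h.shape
(3, 11)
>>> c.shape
(19,)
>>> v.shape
(3, 3)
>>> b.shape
(19,)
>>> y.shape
(31, 19, 7)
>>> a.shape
(19, 19)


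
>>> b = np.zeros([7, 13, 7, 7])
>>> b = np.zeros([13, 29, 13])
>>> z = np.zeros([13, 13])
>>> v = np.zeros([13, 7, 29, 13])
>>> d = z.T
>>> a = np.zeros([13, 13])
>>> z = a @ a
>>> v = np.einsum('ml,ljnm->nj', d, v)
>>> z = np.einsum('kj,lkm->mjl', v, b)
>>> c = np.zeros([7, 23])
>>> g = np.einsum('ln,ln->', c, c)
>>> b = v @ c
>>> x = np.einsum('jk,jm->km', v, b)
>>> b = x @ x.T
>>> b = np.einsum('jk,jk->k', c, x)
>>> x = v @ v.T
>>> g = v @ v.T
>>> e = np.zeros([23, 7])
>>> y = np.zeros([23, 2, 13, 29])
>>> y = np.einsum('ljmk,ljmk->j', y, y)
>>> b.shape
(23,)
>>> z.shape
(13, 7, 13)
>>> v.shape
(29, 7)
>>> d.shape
(13, 13)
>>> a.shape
(13, 13)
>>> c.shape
(7, 23)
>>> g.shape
(29, 29)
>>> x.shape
(29, 29)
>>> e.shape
(23, 7)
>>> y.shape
(2,)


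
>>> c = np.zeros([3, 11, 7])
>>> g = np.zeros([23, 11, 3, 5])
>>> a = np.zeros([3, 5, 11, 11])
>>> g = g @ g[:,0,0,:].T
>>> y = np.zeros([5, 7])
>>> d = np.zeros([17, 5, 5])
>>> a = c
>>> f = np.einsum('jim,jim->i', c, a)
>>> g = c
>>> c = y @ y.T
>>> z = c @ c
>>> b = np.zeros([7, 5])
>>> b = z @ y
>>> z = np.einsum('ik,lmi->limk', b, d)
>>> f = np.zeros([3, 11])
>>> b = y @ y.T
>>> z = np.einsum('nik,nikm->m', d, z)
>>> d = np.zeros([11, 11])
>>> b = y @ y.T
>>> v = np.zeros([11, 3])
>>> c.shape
(5, 5)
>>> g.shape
(3, 11, 7)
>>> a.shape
(3, 11, 7)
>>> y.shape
(5, 7)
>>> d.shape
(11, 11)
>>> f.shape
(3, 11)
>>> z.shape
(7,)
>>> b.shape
(5, 5)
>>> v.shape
(11, 3)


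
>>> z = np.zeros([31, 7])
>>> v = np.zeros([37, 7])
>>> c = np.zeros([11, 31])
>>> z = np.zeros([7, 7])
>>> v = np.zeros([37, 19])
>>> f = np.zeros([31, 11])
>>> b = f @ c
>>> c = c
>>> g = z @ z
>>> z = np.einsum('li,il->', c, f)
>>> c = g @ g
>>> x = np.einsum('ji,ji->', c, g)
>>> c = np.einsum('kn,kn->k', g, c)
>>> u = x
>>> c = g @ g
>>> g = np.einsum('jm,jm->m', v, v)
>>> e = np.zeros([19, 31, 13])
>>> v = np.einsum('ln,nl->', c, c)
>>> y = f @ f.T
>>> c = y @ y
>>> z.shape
()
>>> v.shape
()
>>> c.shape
(31, 31)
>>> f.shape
(31, 11)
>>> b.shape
(31, 31)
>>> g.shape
(19,)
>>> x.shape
()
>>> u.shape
()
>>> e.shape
(19, 31, 13)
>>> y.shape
(31, 31)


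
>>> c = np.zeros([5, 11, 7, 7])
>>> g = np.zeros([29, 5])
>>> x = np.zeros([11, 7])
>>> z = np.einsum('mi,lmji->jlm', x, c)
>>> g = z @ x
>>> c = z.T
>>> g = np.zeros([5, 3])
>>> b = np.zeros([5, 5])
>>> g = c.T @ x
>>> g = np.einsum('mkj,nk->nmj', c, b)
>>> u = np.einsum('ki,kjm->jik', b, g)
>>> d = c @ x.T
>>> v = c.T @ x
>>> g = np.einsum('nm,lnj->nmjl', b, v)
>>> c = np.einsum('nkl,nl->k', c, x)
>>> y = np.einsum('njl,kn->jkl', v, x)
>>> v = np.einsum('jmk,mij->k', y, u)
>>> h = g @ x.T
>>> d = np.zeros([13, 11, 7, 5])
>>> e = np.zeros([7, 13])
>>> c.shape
(5,)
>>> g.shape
(5, 5, 7, 7)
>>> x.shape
(11, 7)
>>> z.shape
(7, 5, 11)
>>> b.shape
(5, 5)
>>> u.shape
(11, 5, 5)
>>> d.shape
(13, 11, 7, 5)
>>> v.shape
(7,)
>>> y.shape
(5, 11, 7)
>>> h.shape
(5, 5, 7, 11)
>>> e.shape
(7, 13)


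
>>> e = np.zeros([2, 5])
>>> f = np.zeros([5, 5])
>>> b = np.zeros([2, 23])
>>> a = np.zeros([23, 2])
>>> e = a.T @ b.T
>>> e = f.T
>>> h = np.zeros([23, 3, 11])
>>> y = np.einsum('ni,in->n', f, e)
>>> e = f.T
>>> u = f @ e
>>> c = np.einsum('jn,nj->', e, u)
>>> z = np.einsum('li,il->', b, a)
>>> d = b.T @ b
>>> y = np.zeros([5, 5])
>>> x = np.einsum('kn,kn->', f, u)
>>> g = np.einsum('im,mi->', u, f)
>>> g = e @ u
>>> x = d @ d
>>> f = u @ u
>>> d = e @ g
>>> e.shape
(5, 5)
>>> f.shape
(5, 5)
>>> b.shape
(2, 23)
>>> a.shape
(23, 2)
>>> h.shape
(23, 3, 11)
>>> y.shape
(5, 5)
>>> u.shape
(5, 5)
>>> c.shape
()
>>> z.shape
()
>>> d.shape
(5, 5)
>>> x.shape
(23, 23)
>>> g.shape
(5, 5)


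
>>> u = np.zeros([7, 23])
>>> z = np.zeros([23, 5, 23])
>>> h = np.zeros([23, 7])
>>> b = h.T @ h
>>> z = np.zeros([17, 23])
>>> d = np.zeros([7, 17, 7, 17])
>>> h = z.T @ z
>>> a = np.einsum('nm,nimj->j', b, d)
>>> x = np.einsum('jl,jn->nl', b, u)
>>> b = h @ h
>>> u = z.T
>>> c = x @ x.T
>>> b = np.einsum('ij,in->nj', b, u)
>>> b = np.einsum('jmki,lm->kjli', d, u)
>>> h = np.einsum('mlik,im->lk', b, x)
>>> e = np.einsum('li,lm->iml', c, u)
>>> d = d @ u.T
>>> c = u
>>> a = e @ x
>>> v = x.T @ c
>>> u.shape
(23, 17)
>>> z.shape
(17, 23)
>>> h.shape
(7, 17)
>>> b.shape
(7, 7, 23, 17)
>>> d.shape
(7, 17, 7, 23)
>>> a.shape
(23, 17, 7)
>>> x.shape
(23, 7)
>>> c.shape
(23, 17)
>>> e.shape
(23, 17, 23)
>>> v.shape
(7, 17)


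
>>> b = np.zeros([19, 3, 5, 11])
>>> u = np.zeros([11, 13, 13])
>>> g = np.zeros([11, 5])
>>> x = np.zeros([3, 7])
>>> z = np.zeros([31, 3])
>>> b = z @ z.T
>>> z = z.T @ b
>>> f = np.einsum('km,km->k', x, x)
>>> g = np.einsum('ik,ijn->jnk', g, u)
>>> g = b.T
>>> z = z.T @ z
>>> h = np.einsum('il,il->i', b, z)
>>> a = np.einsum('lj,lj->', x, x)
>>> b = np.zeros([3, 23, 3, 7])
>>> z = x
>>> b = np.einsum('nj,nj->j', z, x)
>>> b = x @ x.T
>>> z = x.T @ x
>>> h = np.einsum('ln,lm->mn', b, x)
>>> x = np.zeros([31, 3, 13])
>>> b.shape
(3, 3)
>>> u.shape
(11, 13, 13)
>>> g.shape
(31, 31)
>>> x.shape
(31, 3, 13)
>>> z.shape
(7, 7)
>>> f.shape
(3,)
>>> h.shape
(7, 3)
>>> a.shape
()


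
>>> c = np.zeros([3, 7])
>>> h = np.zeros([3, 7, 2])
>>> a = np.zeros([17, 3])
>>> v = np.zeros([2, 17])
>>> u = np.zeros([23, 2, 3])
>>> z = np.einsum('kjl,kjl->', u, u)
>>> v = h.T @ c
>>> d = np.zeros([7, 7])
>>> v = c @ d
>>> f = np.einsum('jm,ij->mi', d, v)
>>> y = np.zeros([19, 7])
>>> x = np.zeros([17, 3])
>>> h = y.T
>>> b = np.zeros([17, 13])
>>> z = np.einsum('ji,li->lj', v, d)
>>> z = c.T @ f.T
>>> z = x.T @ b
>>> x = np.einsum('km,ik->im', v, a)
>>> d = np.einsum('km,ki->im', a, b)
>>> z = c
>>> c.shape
(3, 7)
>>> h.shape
(7, 19)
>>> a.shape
(17, 3)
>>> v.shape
(3, 7)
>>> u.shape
(23, 2, 3)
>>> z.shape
(3, 7)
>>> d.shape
(13, 3)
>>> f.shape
(7, 3)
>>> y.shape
(19, 7)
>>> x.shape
(17, 7)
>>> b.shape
(17, 13)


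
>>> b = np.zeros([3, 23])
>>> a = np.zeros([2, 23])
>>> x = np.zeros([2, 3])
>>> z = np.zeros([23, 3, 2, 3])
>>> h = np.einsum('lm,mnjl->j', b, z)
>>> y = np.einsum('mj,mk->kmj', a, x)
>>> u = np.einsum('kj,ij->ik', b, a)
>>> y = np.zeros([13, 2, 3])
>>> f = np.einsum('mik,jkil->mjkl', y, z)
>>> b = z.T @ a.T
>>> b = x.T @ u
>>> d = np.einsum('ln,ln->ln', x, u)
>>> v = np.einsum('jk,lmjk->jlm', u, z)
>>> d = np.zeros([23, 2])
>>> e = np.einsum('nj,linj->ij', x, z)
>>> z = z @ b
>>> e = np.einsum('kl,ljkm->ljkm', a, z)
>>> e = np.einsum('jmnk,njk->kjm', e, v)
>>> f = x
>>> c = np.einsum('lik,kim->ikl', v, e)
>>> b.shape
(3, 3)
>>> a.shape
(2, 23)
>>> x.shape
(2, 3)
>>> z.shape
(23, 3, 2, 3)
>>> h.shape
(2,)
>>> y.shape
(13, 2, 3)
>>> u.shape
(2, 3)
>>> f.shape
(2, 3)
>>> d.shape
(23, 2)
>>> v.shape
(2, 23, 3)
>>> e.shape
(3, 23, 3)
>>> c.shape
(23, 3, 2)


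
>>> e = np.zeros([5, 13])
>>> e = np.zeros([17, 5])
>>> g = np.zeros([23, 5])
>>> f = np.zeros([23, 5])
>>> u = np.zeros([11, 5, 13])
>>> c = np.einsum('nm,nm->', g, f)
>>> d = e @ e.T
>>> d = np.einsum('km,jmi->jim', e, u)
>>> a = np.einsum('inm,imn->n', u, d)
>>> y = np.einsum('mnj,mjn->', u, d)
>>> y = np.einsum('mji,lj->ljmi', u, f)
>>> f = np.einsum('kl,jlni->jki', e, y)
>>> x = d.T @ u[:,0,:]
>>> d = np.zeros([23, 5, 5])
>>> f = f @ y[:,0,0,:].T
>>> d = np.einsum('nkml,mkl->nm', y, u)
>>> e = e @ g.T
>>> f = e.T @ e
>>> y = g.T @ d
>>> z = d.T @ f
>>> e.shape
(17, 23)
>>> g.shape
(23, 5)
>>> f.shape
(23, 23)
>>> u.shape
(11, 5, 13)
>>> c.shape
()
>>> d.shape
(23, 11)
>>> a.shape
(5,)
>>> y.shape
(5, 11)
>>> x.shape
(5, 13, 13)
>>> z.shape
(11, 23)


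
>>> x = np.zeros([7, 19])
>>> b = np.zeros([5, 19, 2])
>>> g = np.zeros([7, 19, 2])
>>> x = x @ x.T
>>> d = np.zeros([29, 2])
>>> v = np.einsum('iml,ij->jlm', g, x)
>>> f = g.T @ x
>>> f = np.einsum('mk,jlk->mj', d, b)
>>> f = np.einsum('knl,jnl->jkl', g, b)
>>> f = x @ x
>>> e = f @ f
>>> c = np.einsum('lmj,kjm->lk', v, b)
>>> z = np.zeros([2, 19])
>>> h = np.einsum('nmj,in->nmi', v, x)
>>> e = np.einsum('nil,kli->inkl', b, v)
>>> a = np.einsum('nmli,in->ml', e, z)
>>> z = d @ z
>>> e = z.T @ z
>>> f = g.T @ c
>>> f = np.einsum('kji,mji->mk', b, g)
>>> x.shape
(7, 7)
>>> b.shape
(5, 19, 2)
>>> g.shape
(7, 19, 2)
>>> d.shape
(29, 2)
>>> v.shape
(7, 2, 19)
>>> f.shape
(7, 5)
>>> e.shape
(19, 19)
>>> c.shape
(7, 5)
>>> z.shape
(29, 19)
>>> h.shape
(7, 2, 7)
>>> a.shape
(5, 7)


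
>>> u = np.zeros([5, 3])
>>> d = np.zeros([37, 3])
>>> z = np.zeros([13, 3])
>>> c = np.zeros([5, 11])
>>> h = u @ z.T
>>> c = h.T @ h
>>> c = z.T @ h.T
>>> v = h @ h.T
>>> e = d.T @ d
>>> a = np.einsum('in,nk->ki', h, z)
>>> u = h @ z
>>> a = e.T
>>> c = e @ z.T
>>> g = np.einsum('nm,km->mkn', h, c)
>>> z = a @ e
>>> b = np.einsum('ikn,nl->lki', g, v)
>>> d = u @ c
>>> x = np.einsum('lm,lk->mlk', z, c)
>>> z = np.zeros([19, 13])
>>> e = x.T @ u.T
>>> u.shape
(5, 3)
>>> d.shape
(5, 13)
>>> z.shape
(19, 13)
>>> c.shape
(3, 13)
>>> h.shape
(5, 13)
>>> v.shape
(5, 5)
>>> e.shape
(13, 3, 5)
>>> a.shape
(3, 3)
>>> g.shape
(13, 3, 5)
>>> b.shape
(5, 3, 13)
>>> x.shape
(3, 3, 13)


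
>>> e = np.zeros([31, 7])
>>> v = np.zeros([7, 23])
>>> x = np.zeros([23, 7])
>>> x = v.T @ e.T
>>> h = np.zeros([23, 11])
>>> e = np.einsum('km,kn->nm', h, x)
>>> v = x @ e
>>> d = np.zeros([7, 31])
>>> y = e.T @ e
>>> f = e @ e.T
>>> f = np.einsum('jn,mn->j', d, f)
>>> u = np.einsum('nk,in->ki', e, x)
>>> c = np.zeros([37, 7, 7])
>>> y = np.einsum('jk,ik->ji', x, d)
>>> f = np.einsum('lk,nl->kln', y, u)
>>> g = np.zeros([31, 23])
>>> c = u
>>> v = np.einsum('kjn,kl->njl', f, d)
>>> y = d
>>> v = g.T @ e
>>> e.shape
(31, 11)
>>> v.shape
(23, 11)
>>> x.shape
(23, 31)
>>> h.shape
(23, 11)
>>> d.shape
(7, 31)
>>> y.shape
(7, 31)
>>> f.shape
(7, 23, 11)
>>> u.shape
(11, 23)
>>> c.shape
(11, 23)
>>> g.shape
(31, 23)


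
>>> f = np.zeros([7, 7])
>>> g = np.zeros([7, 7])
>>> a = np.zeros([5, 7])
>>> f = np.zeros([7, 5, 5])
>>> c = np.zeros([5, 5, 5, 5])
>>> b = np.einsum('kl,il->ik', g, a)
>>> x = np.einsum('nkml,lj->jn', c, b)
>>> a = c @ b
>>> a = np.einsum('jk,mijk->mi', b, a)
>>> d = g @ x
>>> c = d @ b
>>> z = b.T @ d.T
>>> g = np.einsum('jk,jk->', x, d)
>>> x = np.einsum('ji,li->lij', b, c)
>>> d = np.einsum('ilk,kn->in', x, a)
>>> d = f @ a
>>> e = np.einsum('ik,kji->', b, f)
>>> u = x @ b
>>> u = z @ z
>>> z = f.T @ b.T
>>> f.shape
(7, 5, 5)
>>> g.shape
()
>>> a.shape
(5, 5)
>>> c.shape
(7, 7)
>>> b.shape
(5, 7)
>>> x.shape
(7, 7, 5)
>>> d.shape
(7, 5, 5)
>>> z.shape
(5, 5, 5)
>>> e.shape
()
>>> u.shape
(7, 7)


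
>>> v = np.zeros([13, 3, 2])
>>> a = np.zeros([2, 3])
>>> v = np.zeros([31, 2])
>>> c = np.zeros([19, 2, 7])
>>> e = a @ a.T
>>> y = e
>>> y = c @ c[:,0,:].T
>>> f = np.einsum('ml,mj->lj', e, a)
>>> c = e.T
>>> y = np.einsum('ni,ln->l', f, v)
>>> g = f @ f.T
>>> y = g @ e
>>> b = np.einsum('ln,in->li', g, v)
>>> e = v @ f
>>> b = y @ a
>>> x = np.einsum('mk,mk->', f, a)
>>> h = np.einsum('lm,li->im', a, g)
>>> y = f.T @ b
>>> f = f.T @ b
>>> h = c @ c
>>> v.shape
(31, 2)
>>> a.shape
(2, 3)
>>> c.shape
(2, 2)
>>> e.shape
(31, 3)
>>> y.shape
(3, 3)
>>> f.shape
(3, 3)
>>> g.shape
(2, 2)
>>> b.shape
(2, 3)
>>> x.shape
()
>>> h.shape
(2, 2)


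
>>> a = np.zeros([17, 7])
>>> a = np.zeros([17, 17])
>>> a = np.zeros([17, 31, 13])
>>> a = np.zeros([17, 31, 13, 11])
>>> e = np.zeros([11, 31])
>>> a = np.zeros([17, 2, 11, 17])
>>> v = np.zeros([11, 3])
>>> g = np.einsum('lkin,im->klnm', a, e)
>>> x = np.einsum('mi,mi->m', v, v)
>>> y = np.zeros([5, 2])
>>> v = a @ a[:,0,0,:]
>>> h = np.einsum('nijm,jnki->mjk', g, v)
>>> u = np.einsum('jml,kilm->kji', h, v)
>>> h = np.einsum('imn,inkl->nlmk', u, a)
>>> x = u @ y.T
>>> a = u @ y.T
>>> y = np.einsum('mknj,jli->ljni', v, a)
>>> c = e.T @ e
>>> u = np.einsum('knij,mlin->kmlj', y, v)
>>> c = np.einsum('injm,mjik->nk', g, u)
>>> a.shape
(17, 31, 5)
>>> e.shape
(11, 31)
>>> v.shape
(17, 2, 11, 17)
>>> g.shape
(2, 17, 17, 31)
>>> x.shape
(17, 31, 5)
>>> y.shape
(31, 17, 11, 5)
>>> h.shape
(2, 17, 31, 11)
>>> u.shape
(31, 17, 2, 5)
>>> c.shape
(17, 5)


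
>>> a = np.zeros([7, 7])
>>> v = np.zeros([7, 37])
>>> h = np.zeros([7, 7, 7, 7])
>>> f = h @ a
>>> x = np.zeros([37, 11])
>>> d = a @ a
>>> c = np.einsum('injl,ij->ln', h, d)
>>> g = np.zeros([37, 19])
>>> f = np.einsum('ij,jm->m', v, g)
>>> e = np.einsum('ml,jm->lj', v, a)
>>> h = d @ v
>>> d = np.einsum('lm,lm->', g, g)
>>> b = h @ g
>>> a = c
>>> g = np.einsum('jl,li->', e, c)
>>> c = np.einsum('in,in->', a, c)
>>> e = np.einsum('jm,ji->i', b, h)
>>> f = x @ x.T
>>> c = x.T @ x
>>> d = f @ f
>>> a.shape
(7, 7)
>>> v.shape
(7, 37)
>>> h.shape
(7, 37)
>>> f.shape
(37, 37)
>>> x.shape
(37, 11)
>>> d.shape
(37, 37)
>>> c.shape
(11, 11)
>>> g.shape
()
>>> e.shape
(37,)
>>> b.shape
(7, 19)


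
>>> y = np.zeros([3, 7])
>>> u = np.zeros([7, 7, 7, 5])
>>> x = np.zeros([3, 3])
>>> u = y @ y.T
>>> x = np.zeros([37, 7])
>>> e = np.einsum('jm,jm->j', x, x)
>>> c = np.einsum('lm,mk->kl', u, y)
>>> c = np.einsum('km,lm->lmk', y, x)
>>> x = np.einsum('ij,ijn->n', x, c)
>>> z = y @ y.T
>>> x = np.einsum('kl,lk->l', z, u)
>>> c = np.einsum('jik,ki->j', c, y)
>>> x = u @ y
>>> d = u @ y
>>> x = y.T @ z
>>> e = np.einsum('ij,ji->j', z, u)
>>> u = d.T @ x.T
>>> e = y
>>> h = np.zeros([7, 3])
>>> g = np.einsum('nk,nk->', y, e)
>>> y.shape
(3, 7)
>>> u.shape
(7, 7)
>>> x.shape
(7, 3)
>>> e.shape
(3, 7)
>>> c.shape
(37,)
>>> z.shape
(3, 3)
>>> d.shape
(3, 7)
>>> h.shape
(7, 3)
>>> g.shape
()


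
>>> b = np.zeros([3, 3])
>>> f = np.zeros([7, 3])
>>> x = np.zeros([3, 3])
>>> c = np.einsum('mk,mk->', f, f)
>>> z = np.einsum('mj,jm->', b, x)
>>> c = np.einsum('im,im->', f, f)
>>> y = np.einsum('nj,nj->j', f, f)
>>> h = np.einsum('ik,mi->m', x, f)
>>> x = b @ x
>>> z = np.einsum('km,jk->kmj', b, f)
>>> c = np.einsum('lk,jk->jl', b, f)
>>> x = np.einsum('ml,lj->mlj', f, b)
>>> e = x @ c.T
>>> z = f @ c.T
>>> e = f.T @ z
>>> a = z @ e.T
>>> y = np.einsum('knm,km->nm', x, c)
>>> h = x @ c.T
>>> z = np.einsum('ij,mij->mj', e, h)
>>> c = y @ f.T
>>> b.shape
(3, 3)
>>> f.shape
(7, 3)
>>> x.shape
(7, 3, 3)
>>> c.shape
(3, 7)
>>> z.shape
(7, 7)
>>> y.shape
(3, 3)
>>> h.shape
(7, 3, 7)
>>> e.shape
(3, 7)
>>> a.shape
(7, 3)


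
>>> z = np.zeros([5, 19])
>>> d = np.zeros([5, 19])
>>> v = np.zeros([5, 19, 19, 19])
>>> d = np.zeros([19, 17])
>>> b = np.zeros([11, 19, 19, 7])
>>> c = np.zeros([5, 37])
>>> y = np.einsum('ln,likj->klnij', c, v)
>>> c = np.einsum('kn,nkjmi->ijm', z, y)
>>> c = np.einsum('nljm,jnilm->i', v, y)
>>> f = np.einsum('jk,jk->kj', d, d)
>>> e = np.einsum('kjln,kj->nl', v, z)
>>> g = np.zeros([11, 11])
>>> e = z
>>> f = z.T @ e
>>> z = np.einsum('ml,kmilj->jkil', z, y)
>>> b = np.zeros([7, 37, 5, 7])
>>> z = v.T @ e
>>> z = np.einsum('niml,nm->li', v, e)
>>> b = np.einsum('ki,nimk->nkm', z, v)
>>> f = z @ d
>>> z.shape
(19, 19)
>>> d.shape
(19, 17)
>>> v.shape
(5, 19, 19, 19)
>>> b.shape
(5, 19, 19)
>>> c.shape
(37,)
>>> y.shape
(19, 5, 37, 19, 19)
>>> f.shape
(19, 17)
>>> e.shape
(5, 19)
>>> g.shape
(11, 11)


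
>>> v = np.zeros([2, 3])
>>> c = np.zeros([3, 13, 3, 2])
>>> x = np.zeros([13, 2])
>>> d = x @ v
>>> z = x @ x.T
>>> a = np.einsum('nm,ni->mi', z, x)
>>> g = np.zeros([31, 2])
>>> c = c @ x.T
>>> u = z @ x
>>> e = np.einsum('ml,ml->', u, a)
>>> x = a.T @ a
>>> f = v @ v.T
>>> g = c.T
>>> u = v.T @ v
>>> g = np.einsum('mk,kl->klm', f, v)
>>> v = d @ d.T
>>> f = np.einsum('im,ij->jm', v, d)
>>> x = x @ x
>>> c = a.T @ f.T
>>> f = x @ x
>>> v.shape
(13, 13)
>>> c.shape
(2, 3)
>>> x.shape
(2, 2)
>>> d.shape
(13, 3)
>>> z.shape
(13, 13)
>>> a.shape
(13, 2)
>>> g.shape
(2, 3, 2)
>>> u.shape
(3, 3)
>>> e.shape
()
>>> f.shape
(2, 2)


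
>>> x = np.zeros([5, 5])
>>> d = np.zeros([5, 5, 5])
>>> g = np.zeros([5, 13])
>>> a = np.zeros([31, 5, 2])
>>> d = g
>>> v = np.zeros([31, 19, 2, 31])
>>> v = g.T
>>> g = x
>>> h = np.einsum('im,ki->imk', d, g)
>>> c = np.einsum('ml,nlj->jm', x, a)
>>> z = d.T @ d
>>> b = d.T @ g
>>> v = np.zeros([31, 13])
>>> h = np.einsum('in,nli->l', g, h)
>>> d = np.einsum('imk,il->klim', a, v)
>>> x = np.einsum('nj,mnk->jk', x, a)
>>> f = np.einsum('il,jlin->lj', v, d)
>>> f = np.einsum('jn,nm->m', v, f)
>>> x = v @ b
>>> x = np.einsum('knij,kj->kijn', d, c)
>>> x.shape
(2, 31, 5, 13)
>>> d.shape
(2, 13, 31, 5)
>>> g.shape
(5, 5)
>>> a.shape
(31, 5, 2)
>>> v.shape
(31, 13)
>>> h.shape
(13,)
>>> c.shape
(2, 5)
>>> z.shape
(13, 13)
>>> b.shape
(13, 5)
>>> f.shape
(2,)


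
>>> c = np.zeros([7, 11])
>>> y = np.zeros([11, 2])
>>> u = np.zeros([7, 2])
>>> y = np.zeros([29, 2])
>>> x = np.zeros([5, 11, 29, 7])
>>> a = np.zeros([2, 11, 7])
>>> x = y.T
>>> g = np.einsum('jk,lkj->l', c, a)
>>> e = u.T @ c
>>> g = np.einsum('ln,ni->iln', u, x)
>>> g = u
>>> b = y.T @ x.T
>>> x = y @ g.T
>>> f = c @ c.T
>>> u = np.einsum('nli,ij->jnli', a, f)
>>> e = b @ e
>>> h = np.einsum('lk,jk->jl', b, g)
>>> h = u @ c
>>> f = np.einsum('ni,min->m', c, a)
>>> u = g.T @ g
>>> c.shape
(7, 11)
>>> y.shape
(29, 2)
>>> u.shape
(2, 2)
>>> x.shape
(29, 7)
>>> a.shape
(2, 11, 7)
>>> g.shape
(7, 2)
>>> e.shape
(2, 11)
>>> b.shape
(2, 2)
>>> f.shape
(2,)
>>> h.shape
(7, 2, 11, 11)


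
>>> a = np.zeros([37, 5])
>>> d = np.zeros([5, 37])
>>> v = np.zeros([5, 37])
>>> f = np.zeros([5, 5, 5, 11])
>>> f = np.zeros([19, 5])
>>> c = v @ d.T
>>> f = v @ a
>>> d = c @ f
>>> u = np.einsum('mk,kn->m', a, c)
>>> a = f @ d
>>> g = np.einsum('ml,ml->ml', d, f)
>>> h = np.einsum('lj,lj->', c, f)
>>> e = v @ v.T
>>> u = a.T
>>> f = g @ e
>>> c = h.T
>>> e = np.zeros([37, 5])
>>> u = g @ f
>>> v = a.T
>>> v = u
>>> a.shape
(5, 5)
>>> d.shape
(5, 5)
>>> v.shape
(5, 5)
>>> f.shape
(5, 5)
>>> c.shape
()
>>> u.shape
(5, 5)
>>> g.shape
(5, 5)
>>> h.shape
()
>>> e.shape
(37, 5)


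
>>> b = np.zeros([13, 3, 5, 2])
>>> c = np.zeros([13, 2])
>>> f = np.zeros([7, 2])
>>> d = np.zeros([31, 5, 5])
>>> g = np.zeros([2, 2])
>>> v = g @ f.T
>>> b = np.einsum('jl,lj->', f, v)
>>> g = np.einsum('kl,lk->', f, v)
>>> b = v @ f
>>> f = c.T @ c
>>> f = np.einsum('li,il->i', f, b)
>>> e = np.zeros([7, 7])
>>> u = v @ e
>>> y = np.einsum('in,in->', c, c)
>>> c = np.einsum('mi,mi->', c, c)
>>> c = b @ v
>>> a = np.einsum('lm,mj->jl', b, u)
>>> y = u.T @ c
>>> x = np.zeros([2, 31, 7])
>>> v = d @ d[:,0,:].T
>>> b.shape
(2, 2)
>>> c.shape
(2, 7)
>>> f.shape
(2,)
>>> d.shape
(31, 5, 5)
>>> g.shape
()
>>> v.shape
(31, 5, 31)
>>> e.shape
(7, 7)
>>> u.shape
(2, 7)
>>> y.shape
(7, 7)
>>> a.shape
(7, 2)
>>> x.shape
(2, 31, 7)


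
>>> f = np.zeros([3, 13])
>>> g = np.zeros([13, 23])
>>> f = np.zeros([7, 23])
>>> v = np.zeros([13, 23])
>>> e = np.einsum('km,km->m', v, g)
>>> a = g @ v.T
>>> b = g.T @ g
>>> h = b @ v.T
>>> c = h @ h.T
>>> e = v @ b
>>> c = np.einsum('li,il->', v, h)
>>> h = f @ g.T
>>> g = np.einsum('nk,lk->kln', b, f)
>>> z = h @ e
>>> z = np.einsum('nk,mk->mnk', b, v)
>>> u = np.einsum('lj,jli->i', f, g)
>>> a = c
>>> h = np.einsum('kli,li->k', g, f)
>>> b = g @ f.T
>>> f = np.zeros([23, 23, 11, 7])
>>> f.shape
(23, 23, 11, 7)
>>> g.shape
(23, 7, 23)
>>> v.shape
(13, 23)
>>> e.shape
(13, 23)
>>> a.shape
()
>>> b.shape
(23, 7, 7)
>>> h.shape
(23,)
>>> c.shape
()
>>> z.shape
(13, 23, 23)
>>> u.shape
(23,)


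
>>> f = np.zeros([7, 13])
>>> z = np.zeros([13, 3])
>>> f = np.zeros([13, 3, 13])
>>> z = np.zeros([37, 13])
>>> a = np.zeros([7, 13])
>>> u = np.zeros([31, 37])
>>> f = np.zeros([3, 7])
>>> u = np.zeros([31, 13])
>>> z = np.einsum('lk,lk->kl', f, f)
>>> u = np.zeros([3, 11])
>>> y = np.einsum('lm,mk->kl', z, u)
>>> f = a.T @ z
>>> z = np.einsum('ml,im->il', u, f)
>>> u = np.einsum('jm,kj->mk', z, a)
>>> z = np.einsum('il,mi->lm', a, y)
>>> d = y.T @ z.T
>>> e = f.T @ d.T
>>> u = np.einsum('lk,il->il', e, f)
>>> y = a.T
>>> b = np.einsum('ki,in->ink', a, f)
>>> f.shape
(13, 3)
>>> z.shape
(13, 11)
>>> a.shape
(7, 13)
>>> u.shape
(13, 3)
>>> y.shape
(13, 7)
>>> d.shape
(7, 13)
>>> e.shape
(3, 7)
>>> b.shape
(13, 3, 7)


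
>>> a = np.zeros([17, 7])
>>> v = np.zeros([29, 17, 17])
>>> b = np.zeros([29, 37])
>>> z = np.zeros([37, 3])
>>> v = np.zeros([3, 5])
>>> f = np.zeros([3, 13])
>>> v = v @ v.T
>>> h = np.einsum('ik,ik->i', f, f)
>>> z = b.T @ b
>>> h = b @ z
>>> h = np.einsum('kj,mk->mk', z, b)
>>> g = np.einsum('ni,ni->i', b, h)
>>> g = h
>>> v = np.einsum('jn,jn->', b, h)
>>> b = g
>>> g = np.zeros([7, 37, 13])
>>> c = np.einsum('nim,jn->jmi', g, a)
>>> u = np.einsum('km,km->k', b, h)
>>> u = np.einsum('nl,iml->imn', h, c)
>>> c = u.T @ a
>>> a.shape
(17, 7)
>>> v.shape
()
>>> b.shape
(29, 37)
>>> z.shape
(37, 37)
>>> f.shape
(3, 13)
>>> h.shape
(29, 37)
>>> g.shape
(7, 37, 13)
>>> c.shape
(29, 13, 7)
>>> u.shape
(17, 13, 29)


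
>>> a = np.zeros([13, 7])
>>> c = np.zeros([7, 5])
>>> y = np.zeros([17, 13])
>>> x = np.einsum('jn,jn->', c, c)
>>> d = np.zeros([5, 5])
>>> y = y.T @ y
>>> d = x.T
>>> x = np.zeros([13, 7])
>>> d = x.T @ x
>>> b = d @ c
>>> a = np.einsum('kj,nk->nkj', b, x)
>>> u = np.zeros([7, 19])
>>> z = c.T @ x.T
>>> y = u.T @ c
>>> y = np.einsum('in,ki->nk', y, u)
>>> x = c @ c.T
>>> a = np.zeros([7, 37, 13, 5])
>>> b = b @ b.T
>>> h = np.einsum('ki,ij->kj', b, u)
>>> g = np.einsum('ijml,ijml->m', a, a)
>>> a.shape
(7, 37, 13, 5)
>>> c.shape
(7, 5)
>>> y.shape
(5, 7)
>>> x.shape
(7, 7)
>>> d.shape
(7, 7)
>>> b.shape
(7, 7)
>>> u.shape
(7, 19)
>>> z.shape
(5, 13)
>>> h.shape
(7, 19)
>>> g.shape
(13,)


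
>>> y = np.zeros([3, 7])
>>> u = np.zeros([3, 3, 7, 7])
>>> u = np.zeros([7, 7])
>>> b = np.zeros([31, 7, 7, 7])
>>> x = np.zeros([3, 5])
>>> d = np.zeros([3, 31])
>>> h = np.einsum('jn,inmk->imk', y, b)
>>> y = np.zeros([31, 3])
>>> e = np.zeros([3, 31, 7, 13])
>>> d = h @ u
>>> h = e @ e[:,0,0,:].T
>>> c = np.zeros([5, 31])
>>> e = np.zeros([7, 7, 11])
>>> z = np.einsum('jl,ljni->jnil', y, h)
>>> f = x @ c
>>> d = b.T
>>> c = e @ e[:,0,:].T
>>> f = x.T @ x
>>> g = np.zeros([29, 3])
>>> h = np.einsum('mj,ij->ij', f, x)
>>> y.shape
(31, 3)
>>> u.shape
(7, 7)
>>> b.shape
(31, 7, 7, 7)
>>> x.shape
(3, 5)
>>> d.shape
(7, 7, 7, 31)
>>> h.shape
(3, 5)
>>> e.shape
(7, 7, 11)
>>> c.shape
(7, 7, 7)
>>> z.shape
(31, 7, 3, 3)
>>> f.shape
(5, 5)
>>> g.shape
(29, 3)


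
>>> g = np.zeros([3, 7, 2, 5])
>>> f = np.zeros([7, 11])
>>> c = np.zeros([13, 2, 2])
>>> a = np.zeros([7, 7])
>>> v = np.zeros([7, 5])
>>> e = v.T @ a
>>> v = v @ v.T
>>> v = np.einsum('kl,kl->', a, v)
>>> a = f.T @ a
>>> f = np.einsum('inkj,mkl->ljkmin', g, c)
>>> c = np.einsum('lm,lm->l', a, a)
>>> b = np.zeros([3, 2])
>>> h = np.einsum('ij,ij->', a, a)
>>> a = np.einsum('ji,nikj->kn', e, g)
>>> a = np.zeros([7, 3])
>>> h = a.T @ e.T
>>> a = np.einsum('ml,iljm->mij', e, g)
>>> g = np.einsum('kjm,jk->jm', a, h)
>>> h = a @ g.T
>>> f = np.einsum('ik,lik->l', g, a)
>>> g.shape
(3, 2)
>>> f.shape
(5,)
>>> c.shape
(11,)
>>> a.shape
(5, 3, 2)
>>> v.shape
()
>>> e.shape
(5, 7)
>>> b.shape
(3, 2)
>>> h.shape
(5, 3, 3)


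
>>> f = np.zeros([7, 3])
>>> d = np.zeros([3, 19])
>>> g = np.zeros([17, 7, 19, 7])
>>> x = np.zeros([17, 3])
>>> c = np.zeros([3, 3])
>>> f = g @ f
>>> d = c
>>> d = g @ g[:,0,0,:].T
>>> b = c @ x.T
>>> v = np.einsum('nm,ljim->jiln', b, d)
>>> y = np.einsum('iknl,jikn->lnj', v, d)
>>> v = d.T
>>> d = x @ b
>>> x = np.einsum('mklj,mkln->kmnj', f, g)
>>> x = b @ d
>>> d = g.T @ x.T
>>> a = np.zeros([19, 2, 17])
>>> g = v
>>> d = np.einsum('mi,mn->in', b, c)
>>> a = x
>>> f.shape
(17, 7, 19, 3)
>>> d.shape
(17, 3)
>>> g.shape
(17, 19, 7, 17)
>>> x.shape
(3, 17)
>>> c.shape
(3, 3)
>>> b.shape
(3, 17)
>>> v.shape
(17, 19, 7, 17)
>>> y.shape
(3, 17, 17)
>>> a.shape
(3, 17)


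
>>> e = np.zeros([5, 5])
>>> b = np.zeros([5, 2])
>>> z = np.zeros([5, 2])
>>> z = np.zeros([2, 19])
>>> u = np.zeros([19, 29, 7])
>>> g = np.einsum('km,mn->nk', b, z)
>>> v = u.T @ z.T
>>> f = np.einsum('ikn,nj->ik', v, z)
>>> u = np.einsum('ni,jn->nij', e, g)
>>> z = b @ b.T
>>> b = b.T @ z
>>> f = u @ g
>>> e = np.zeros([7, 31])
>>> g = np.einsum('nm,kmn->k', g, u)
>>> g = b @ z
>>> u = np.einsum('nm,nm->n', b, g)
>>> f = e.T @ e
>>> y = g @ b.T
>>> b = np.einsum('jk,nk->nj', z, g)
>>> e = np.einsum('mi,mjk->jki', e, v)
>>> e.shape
(29, 2, 31)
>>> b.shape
(2, 5)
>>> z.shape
(5, 5)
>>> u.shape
(2,)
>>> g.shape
(2, 5)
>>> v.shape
(7, 29, 2)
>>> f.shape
(31, 31)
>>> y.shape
(2, 2)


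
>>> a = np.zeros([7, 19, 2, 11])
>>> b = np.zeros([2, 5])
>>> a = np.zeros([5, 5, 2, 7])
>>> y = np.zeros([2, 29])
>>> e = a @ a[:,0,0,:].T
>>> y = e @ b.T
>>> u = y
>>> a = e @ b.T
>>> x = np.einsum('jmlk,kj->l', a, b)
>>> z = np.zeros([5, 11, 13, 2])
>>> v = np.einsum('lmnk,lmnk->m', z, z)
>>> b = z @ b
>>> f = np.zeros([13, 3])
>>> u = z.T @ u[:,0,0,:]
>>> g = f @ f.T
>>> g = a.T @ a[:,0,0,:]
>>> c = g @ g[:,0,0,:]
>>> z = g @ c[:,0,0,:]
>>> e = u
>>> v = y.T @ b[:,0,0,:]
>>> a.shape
(5, 5, 2, 2)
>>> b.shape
(5, 11, 13, 5)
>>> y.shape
(5, 5, 2, 2)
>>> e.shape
(2, 13, 11, 2)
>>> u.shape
(2, 13, 11, 2)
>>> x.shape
(2,)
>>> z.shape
(2, 2, 5, 2)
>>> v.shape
(2, 2, 5, 5)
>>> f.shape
(13, 3)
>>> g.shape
(2, 2, 5, 2)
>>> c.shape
(2, 2, 5, 2)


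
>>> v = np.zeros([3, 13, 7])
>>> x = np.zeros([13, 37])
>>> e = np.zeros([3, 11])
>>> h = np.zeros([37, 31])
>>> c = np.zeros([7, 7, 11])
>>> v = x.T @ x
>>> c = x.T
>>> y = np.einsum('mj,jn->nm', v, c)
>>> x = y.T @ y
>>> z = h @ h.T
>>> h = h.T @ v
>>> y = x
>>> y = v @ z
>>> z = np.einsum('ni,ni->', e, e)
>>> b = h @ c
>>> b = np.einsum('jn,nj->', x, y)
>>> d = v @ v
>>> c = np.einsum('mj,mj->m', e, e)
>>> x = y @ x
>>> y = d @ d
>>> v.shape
(37, 37)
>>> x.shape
(37, 37)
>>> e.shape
(3, 11)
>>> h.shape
(31, 37)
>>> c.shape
(3,)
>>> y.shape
(37, 37)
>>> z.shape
()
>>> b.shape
()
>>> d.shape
(37, 37)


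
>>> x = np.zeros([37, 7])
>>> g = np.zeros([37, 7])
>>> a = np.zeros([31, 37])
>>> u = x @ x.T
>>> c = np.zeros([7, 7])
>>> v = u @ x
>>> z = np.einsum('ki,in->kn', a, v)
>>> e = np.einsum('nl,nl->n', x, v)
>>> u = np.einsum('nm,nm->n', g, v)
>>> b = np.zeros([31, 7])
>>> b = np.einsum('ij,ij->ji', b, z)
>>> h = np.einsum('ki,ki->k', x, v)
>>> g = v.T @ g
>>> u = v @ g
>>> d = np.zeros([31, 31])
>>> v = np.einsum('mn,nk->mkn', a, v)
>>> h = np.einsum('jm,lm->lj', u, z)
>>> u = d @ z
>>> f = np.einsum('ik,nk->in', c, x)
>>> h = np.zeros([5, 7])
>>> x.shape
(37, 7)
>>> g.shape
(7, 7)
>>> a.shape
(31, 37)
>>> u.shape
(31, 7)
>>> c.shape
(7, 7)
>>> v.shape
(31, 7, 37)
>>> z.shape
(31, 7)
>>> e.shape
(37,)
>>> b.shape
(7, 31)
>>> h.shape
(5, 7)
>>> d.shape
(31, 31)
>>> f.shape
(7, 37)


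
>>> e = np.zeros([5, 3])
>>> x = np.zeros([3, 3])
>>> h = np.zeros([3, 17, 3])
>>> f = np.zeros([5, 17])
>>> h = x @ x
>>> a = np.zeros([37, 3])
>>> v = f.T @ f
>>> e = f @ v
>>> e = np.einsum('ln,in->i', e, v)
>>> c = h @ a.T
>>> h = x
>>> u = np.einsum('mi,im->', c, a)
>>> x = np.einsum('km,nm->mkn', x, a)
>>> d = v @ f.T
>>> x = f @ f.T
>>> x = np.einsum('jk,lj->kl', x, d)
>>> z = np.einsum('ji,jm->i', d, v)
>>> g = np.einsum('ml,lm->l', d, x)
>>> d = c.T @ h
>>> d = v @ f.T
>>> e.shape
(17,)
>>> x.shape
(5, 17)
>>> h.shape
(3, 3)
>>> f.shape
(5, 17)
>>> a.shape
(37, 3)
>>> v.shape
(17, 17)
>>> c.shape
(3, 37)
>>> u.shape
()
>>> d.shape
(17, 5)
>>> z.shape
(5,)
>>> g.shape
(5,)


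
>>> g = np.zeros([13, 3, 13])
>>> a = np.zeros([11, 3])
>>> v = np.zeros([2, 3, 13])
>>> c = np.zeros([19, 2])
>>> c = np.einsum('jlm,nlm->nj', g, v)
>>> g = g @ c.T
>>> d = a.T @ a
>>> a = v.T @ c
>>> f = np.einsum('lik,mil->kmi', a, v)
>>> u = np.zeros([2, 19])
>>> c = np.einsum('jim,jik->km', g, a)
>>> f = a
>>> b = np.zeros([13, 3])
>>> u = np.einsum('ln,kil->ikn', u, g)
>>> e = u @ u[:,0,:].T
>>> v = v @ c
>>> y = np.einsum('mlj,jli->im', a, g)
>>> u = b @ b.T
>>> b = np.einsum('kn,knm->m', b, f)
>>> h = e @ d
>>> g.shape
(13, 3, 2)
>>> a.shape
(13, 3, 13)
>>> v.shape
(2, 3, 2)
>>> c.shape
(13, 2)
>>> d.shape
(3, 3)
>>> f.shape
(13, 3, 13)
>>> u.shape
(13, 13)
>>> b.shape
(13,)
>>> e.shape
(3, 13, 3)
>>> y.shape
(2, 13)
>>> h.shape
(3, 13, 3)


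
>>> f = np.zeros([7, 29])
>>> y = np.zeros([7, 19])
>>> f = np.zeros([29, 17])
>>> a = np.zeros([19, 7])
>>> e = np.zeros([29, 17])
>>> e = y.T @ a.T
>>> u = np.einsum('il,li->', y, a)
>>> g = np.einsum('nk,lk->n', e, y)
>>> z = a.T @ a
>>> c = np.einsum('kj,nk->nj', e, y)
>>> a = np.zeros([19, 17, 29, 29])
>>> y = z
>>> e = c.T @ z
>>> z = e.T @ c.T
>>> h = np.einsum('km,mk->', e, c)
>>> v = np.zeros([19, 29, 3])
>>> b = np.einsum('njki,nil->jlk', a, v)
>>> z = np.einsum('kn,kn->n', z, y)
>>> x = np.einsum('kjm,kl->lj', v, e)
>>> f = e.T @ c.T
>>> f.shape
(7, 7)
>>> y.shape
(7, 7)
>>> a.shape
(19, 17, 29, 29)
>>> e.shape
(19, 7)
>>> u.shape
()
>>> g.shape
(19,)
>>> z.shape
(7,)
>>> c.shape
(7, 19)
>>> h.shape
()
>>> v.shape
(19, 29, 3)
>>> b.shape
(17, 3, 29)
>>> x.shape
(7, 29)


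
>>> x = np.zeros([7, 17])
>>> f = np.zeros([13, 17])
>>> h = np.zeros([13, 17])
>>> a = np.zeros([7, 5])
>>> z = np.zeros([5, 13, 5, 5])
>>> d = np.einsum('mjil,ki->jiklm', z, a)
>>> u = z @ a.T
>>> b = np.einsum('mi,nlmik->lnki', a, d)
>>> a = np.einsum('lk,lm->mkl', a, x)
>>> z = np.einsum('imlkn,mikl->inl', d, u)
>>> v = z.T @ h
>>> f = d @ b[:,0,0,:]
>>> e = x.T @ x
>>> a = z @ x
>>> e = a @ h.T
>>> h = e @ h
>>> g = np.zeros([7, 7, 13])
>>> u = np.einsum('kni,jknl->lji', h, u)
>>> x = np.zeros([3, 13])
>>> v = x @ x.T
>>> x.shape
(3, 13)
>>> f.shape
(13, 5, 7, 5, 5)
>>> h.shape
(13, 5, 17)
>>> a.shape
(13, 5, 17)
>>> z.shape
(13, 5, 7)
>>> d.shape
(13, 5, 7, 5, 5)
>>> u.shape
(7, 5, 17)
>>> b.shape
(5, 13, 5, 5)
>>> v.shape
(3, 3)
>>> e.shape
(13, 5, 13)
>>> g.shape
(7, 7, 13)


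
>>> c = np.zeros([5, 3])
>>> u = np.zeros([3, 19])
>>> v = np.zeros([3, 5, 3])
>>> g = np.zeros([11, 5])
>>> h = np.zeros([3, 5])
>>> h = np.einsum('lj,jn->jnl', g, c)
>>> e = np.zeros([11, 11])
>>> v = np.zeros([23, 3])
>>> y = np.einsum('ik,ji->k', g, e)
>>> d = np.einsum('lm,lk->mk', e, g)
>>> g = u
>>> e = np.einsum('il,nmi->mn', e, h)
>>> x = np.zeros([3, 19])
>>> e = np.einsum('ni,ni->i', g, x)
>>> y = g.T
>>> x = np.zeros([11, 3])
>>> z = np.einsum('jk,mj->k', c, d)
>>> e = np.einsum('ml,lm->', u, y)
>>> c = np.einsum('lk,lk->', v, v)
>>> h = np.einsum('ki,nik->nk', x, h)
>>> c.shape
()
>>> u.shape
(3, 19)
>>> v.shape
(23, 3)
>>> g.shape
(3, 19)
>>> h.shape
(5, 11)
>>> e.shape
()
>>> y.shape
(19, 3)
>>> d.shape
(11, 5)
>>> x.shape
(11, 3)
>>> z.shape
(3,)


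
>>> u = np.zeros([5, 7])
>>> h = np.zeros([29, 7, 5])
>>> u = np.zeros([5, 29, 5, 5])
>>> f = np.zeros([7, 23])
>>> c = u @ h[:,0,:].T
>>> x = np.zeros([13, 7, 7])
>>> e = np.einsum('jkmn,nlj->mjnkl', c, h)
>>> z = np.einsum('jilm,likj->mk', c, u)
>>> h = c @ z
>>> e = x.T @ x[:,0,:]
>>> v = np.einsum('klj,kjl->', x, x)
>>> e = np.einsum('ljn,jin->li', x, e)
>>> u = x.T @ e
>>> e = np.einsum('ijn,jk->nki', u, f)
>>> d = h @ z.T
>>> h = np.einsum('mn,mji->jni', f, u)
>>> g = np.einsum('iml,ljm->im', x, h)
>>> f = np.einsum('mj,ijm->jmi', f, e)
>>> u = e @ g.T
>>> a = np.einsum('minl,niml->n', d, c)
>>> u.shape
(7, 23, 13)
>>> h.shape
(7, 23, 7)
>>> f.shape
(23, 7, 7)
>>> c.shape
(5, 29, 5, 29)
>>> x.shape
(13, 7, 7)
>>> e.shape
(7, 23, 7)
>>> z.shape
(29, 5)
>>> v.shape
()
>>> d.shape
(5, 29, 5, 29)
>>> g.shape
(13, 7)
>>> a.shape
(5,)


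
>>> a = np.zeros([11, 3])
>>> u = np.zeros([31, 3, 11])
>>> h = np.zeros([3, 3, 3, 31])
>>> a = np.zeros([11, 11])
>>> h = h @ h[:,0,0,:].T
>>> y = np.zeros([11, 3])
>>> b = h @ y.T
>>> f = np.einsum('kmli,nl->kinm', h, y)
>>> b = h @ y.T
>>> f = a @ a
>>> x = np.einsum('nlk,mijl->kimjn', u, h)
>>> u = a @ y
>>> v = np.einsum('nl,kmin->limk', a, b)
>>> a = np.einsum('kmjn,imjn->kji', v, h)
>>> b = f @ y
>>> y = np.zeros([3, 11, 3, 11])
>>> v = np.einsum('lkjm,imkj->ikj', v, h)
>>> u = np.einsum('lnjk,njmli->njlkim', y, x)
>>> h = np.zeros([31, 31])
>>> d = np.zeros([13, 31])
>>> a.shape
(11, 3, 3)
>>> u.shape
(11, 3, 3, 11, 31, 3)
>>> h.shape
(31, 31)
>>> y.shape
(3, 11, 3, 11)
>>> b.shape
(11, 3)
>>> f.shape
(11, 11)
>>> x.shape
(11, 3, 3, 3, 31)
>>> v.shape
(3, 3, 3)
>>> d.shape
(13, 31)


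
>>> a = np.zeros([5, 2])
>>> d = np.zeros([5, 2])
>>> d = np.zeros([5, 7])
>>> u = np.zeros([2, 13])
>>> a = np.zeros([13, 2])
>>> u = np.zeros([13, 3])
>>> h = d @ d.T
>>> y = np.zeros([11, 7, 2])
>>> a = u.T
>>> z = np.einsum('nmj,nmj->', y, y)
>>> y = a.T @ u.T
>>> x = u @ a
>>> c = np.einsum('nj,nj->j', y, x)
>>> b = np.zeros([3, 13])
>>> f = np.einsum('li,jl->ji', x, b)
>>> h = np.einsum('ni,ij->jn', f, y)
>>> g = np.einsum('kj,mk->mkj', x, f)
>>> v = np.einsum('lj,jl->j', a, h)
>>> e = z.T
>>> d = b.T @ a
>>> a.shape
(3, 13)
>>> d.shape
(13, 13)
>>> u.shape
(13, 3)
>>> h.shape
(13, 3)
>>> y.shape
(13, 13)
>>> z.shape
()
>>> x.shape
(13, 13)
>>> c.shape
(13,)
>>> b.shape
(3, 13)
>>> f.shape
(3, 13)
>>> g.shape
(3, 13, 13)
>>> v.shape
(13,)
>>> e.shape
()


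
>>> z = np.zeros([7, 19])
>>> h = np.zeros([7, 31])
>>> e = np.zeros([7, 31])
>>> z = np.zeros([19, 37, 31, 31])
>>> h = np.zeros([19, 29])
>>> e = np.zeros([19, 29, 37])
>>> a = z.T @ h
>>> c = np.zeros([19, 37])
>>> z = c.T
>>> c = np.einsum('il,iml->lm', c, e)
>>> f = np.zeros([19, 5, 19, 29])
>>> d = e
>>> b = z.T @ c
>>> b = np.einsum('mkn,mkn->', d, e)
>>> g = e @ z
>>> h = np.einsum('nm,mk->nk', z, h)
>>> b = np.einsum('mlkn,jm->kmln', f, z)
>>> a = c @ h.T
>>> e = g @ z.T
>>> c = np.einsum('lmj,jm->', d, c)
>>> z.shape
(37, 19)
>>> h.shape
(37, 29)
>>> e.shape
(19, 29, 37)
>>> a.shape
(37, 37)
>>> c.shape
()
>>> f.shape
(19, 5, 19, 29)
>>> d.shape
(19, 29, 37)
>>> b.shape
(19, 19, 5, 29)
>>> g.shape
(19, 29, 19)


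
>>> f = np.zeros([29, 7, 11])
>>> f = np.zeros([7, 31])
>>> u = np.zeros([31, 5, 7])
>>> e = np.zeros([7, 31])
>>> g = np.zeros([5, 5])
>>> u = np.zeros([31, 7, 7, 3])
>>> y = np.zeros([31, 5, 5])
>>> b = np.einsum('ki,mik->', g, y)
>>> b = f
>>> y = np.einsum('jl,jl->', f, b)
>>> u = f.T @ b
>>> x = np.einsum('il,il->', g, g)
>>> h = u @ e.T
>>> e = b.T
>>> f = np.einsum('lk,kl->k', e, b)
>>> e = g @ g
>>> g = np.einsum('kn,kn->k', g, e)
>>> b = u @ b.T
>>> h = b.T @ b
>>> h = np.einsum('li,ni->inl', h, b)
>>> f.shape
(7,)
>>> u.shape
(31, 31)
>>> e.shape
(5, 5)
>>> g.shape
(5,)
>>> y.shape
()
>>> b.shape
(31, 7)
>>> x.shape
()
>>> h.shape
(7, 31, 7)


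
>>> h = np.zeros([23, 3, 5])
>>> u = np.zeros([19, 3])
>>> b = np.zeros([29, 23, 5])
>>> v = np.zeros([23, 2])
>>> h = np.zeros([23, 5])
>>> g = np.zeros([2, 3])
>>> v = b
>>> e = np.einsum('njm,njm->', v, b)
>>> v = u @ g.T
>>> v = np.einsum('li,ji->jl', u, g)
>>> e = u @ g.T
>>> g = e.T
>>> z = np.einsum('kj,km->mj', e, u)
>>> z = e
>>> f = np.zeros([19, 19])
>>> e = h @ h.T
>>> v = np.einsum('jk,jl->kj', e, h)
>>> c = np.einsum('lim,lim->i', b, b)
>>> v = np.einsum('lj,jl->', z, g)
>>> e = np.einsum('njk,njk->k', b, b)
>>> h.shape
(23, 5)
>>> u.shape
(19, 3)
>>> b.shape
(29, 23, 5)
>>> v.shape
()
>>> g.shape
(2, 19)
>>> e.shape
(5,)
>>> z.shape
(19, 2)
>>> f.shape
(19, 19)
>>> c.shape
(23,)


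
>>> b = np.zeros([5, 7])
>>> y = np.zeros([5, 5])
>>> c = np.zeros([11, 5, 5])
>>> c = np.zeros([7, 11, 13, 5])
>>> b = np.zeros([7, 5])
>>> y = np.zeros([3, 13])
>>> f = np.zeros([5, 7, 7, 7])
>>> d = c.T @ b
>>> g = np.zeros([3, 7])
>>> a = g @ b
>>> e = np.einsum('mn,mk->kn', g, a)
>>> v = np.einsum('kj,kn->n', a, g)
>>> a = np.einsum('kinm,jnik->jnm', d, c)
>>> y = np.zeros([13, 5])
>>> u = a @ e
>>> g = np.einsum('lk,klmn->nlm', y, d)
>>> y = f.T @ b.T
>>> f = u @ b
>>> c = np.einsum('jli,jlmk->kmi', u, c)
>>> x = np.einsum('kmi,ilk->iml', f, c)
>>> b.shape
(7, 5)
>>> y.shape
(7, 7, 7, 7)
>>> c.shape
(5, 13, 7)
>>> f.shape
(7, 11, 5)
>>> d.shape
(5, 13, 11, 5)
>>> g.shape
(5, 13, 11)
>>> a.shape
(7, 11, 5)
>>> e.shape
(5, 7)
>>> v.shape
(7,)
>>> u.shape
(7, 11, 7)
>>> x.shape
(5, 11, 13)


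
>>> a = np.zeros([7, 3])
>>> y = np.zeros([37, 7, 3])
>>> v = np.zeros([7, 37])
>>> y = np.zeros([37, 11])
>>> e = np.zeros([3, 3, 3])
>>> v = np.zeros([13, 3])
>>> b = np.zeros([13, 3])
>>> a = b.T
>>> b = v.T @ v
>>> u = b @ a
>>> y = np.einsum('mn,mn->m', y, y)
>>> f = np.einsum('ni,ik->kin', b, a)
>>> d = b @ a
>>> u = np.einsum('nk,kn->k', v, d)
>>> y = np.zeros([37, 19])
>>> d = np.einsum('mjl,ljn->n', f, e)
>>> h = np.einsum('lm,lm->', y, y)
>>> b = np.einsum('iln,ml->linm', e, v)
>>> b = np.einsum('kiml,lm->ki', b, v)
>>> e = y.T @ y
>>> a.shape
(3, 13)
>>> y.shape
(37, 19)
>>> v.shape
(13, 3)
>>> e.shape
(19, 19)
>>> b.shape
(3, 3)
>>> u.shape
(3,)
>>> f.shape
(13, 3, 3)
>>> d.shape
(3,)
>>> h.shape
()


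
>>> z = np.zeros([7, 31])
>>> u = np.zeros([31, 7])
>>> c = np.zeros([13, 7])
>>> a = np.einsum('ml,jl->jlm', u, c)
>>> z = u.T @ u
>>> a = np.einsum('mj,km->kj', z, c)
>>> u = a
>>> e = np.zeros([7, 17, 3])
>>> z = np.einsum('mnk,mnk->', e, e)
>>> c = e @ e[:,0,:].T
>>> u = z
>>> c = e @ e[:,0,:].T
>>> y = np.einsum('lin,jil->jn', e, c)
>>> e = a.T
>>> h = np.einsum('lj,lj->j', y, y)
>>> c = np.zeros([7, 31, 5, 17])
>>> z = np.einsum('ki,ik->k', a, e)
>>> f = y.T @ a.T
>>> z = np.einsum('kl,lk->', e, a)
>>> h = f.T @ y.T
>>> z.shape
()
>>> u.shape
()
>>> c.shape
(7, 31, 5, 17)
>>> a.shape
(13, 7)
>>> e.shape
(7, 13)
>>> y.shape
(7, 3)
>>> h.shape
(13, 7)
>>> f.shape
(3, 13)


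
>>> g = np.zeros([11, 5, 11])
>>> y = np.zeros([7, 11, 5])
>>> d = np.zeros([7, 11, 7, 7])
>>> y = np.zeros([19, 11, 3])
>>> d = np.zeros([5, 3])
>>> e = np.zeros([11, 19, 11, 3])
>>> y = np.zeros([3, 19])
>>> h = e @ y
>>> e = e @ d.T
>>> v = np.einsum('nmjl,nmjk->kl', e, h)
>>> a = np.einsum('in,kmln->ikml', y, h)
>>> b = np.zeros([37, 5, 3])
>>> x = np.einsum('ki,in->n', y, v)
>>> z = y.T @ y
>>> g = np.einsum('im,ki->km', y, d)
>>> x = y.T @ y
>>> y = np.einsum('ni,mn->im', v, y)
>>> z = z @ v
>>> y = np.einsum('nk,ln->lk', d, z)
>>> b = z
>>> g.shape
(5, 19)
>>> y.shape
(19, 3)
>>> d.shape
(5, 3)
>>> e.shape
(11, 19, 11, 5)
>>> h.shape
(11, 19, 11, 19)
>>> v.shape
(19, 5)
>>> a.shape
(3, 11, 19, 11)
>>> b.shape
(19, 5)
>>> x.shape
(19, 19)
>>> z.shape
(19, 5)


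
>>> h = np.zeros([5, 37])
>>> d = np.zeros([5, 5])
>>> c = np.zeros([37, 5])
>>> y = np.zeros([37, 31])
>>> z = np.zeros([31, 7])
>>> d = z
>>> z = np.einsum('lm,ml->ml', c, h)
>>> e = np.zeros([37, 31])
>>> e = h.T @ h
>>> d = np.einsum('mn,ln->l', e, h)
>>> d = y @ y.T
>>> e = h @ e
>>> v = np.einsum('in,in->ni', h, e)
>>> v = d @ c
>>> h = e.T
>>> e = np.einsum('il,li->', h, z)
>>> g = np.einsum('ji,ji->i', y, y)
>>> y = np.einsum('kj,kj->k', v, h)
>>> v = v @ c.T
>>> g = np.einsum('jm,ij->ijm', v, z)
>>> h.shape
(37, 5)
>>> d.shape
(37, 37)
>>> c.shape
(37, 5)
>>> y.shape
(37,)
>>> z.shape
(5, 37)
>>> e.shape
()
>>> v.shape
(37, 37)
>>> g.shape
(5, 37, 37)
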